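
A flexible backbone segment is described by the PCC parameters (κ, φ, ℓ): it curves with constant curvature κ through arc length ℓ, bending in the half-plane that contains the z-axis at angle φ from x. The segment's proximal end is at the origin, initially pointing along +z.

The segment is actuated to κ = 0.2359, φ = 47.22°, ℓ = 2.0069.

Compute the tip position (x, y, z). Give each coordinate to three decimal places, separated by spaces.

0.317 0.342 1.933

θ = κ·ℓ = 0.2359 × 2.0069 = 0.47343 rad
ρ = (1 − cos θ)/κ = (1 − 0.89001)/0.2359 = 0.46625
z = sin θ / κ = 0.45594/0.2359 = 1.93277
x = ρ cos φ = 0.46625 × cos(47.22°) = 0.31667
y = ρ sin φ = 0.46625 × sin(47.22°) = 0.34222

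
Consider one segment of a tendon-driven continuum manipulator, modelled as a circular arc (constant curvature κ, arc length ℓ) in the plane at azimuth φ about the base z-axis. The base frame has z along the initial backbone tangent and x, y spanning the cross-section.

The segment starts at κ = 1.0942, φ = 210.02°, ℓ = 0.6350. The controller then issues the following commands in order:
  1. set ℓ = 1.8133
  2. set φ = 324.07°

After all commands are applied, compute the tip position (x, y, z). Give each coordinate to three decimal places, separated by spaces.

initial: κ=1.0942, φ=210.02°, ℓ=0.6350
cmd 1: set ℓ=1.8133 → (κ,φ,ℓ)=(1.0942,210.02°,1.8133) → tip=(-1.1091,-0.6409,0.8370)
cmd 2: set φ=324.07° → (κ,φ,ℓ)=(1.0942,324.07°,1.8133) → tip=(1.0373,-0.7517,0.8370)

1.037 -0.752 0.837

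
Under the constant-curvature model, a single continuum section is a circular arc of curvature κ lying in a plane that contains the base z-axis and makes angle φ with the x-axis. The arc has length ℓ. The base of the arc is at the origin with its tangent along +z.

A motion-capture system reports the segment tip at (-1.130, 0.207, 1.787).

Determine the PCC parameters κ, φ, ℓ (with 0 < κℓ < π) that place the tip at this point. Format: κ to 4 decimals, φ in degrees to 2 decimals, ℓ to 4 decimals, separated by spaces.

ρ = √(x²+y²) = √(-1.130² + 0.207²) = 1.14880
φ = atan2(y, x) mod 360° = atan2(0.207, -1.130) = 169.6193°
|p|² = ρ² + z² = 1.14880² + 1.787² = 4.51312
κ = 2ρ / |p|² = 2×1.14880 / 4.51312 = 0.50910
θ = 2·atan2(ρ, z) = 2·atan2(1.14880, 1.787) = 1.14269 rad
ℓ = θ/κ = 1.14269/0.50910 = 2.24455

0.5091 169.62 2.2445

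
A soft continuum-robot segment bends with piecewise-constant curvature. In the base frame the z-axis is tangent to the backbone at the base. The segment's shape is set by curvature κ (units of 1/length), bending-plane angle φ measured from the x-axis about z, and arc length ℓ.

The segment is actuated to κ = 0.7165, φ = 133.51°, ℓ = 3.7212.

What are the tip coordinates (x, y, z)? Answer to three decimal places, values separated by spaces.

θ = κ·ℓ = 0.7165 × 3.7212 = 2.66624 rad
ρ = (1 − cos θ)/κ = (1 − -0.88913)/0.7165 = 2.63661
z = sin θ / κ = 0.45765/0.7165 = 0.63873
x = ρ cos φ = 2.63661 × cos(133.51°) = -1.81526
y = ρ sin φ = 2.63661 × sin(133.51°) = 1.91221

-1.815 1.912 0.639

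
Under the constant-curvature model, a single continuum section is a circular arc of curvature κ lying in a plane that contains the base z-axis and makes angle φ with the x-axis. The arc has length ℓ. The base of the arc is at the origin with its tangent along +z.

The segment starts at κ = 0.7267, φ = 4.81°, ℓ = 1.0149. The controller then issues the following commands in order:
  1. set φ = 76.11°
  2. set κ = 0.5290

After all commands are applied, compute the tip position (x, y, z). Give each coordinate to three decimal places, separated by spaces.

0.064 0.258 0.967

initial: κ=0.7267, φ=4.81°, ℓ=1.0149
cmd 1: set φ=76.11° → (κ,φ,ℓ)=(0.7267,76.11°,1.0149) → tip=(0.0858,0.3471,0.9254)
cmd 2: set κ=0.5290 → (κ,φ,ℓ)=(0.5290,76.11°,1.0149) → tip=(0.0638,0.2582,0.9668)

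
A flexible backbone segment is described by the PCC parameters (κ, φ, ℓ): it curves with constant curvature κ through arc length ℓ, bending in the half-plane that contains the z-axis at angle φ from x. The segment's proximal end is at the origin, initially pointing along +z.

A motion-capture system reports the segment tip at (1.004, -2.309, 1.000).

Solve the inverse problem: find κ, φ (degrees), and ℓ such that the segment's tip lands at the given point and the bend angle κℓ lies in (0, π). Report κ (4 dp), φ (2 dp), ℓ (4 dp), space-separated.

ρ = √(x²+y²) = √(1.004² + -2.309²) = 2.51784
φ = atan2(y, x) mod 360° = atan2(-2.309, 1.004) = 293.5004°
|p|² = ρ² + z² = 2.51784² + 1.000² = 7.33950
κ = 2ρ / |p|² = 2×2.51784 / 7.33950 = 0.68611
θ = 2·atan2(ρ, z) = 2·atan2(2.51784, 1.000) = 2.38547 rad
ℓ = θ/κ = 2.38547/0.68611 = 3.47683

0.6861 293.50 3.4768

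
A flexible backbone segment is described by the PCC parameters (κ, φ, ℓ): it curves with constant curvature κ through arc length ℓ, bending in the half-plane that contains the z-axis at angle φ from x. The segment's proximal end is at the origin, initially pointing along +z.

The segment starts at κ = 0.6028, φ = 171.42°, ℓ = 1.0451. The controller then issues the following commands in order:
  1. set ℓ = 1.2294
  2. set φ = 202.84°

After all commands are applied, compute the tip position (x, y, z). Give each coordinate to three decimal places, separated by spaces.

-0.401 -0.169 1.120

initial: κ=0.6028, φ=171.42°, ℓ=1.0451
cmd 1: set ℓ=1.2294 → (κ,φ,ℓ)=(0.6028,171.42°,1.2294) → tip=(-0.4302,0.0649,1.1199)
cmd 2: set φ=202.84° → (κ,φ,ℓ)=(0.6028,202.84°,1.2294) → tip=(-0.4010,-0.1689,1.1199)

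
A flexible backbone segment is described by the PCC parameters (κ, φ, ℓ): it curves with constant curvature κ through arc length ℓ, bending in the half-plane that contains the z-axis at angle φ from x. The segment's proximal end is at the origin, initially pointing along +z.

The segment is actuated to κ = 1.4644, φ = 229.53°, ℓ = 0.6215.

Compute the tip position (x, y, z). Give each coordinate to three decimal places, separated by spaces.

θ = κ·ℓ = 1.4644 × 0.6215 = 0.91012 rad
ρ = (1 − cos θ)/κ = (1 − 0.61365)/1.4644 = 0.26383
z = sin θ / κ = 0.78958/1.4644 = 0.53918
x = ρ cos φ = 0.26383 × cos(229.53°) = -0.17124
y = ρ sin φ = 0.26383 × sin(229.53°) = -0.20071

-0.171 -0.201 0.539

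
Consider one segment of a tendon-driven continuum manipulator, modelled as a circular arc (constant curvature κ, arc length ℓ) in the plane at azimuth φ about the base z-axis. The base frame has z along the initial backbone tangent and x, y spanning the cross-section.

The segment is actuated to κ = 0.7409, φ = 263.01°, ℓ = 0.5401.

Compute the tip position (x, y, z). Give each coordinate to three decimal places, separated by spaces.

θ = κ·ℓ = 0.7409 × 0.5401 = 0.40016 rad
ρ = (1 − cos θ)/κ = (1 − 0.92100)/0.7409 = 0.10663
z = sin θ / κ = 0.38957/0.7409 = 0.52580
x = ρ cos φ = 0.10663 × cos(263.01°) = -0.01298
y = ρ sin φ = 0.10663 × sin(263.01°) = -0.10584

-0.013 -0.106 0.526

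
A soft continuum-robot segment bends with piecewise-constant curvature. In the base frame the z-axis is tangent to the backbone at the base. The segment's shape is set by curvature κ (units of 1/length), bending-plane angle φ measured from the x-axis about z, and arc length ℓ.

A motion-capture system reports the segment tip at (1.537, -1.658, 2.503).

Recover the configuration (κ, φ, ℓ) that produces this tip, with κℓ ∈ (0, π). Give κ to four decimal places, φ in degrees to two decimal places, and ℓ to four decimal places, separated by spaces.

ρ = √(x²+y²) = √(1.537² + -1.658²) = 2.26083
φ = atan2(y, x) mod 360° = atan2(-1.658, 1.537) = 312.8311°
|p|² = ρ² + z² = 2.26083² + 2.503² = 11.37634
κ = 2ρ / |p|² = 2×2.26083 / 11.37634 = 0.39746
θ = 2·atan2(ρ, z) = 2·atan2(2.26083, 2.503) = 1.46921 rad
ℓ = θ/κ = 1.46921/0.39746 = 3.69649

0.3975 312.83 3.6965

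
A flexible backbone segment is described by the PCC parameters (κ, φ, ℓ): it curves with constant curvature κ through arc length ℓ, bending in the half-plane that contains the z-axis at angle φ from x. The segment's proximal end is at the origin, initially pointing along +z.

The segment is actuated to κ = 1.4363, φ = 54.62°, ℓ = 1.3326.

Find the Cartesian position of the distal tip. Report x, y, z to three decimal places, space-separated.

0.539 0.759 0.656

θ = κ·ℓ = 1.4363 × 1.3326 = 1.91401 rad
ρ = (1 − cos θ)/κ = (1 − -0.33652)/1.4363 = 0.93053
z = sin θ / κ = 0.94168/1.4363 = 0.65563
x = ρ cos φ = 0.93053 × cos(54.62°) = 0.53877
y = ρ sin φ = 0.93053 × sin(54.62°) = 0.75869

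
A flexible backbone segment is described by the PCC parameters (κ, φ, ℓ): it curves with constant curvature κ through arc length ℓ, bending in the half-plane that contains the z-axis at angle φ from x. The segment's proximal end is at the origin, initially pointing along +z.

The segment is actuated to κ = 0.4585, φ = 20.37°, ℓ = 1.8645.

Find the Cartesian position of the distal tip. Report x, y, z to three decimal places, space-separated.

0.703 0.261 1.646

θ = κ·ℓ = 0.4585 × 1.8645 = 0.85487 rad
ρ = (1 − cos θ)/κ = (1 − 0.65631)/0.4585 = 0.74959
z = sin θ / κ = 0.75449/0.4585 = 1.64556
x = ρ cos φ = 0.74959 × cos(20.37°) = 0.70271
y = ρ sin φ = 0.74959 × sin(20.37°) = 0.26092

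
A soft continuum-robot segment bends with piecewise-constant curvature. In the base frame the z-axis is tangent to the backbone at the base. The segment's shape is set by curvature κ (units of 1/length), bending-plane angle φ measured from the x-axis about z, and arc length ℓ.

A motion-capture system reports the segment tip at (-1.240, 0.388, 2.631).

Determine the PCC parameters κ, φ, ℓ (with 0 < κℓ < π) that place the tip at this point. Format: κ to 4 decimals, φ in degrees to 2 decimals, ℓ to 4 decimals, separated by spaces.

ρ = √(x²+y²) = √(-1.240² + 0.388²) = 1.29929
φ = atan2(y, x) mod 360° = atan2(0.388, -1.240) = 162.6249°
|p|² = ρ² + z² = 1.29929² + 2.631² = 8.61030
κ = 2ρ / |p|² = 2×1.29929 / 8.61030 = 0.30180
θ = 2·atan2(ρ, z) = 2·atan2(1.29929, 2.631) = 0.91741 rad
ℓ = θ/κ = 0.91741/0.30180 = 3.03982

0.3018 162.62 3.0398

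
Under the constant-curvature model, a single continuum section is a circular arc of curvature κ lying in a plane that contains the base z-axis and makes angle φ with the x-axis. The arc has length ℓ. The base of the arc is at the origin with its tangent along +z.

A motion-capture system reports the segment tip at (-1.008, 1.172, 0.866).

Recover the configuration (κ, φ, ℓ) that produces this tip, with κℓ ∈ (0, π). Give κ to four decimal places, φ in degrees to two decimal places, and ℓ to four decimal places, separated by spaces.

ρ = √(x²+y²) = √(-1.008² + 1.172²) = 1.54585
φ = atan2(y, x) mod 360° = atan2(1.172, -1.008) = 130.6978°
|p|² = ρ² + z² = 1.54585² + 0.866² = 3.13960
κ = 2ρ / |p|² = 2×1.54585 / 3.13960 = 0.98474
θ = 2·atan2(ρ, z) = 2·atan2(1.54585, 0.866) = 2.12030 rad
ℓ = θ/κ = 2.12030/0.98474 = 2.15315

0.9847 130.70 2.1532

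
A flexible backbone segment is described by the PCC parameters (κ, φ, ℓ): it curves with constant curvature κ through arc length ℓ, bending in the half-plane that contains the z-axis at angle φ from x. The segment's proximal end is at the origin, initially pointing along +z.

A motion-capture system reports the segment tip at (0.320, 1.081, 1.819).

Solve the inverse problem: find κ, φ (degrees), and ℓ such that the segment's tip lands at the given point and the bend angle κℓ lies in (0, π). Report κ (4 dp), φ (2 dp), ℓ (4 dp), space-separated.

ρ = √(x²+y²) = √(0.320² + 1.081²) = 1.12737
φ = atan2(y, x) mod 360° = atan2(1.081, 0.320) = 73.5101°
|p|² = ρ² + z² = 1.12737² + 1.819² = 4.57972
κ = 2ρ / |p|² = 2×1.12737 / 4.57972 = 0.49233
θ = 2·atan2(ρ, z) = 2·atan2(1.12737, 1.819) = 1.10967 rad
ℓ = θ/κ = 1.10967/0.49233 = 2.25390

0.4923 73.51 2.2539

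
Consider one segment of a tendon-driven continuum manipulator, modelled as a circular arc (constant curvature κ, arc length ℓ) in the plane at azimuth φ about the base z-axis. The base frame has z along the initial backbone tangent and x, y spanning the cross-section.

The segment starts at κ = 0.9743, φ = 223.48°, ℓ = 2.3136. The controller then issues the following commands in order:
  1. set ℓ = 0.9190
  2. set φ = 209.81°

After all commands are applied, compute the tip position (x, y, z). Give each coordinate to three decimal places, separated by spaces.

-0.334 -0.191 0.801

initial: κ=0.9743, φ=223.48°, ℓ=2.3136
cmd 1: set ℓ=0.9190 → (κ,φ,ℓ)=(0.9743,223.48°,0.9190) → tip=(-0.2791,-0.2647,0.8010)
cmd 2: set φ=209.81° → (κ,φ,ℓ)=(0.9743,209.81°,0.9190) → tip=(-0.3338,-0.1912,0.8010)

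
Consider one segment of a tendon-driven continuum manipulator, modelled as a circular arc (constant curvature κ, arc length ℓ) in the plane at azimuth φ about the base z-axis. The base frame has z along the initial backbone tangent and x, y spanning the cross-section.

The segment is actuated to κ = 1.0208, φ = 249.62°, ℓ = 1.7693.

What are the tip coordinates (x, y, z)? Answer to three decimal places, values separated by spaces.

θ = κ·ℓ = 1.0208 × 1.7693 = 1.80610 rad
ρ = (1 − cos θ)/κ = (1 − -0.23314)/1.0208 = 1.20801
z = sin θ / κ = 0.97244/1.0208 = 0.95263
x = ρ cos φ = 1.20801 × cos(249.62°) = -0.42068
y = ρ sin φ = 1.20801 × sin(249.62°) = -1.13240

-0.421 -1.132 0.953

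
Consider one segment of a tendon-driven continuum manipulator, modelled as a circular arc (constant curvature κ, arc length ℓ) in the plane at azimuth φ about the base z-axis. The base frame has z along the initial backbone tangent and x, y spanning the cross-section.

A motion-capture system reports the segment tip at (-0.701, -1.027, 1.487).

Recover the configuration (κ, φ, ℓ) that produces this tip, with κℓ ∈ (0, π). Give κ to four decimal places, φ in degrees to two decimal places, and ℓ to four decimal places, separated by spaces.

0.6619 235.68 2.1044

ρ = √(x²+y²) = √(-0.701² + -1.027²) = 1.24343
φ = atan2(y, x) mod 360° = atan2(-1.027, -0.701) = 235.6837°
|p|² = ρ² + z² = 1.24343² + 1.487² = 3.75730
κ = 2ρ / |p|² = 2×1.24343 / 3.75730 = 0.66188
θ = 2·atan2(ρ, z) = 2·atan2(1.24343, 1.487) = 1.39286 rad
ℓ = θ/κ = 1.39286/0.66188 = 2.10441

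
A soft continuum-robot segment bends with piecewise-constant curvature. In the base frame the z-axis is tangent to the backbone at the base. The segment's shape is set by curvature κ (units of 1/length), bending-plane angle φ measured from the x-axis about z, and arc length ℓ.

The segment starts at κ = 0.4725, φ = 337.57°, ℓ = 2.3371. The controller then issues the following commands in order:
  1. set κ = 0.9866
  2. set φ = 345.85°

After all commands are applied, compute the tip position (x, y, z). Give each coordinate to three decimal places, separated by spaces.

initial: κ=0.4725, φ=337.57°, ℓ=2.3371
cmd 1: set κ=0.9866 → (κ,φ,ℓ)=(0.9866,337.57°,2.3371) → tip=(1.5652,-0.6461,0.7519)
cmd 2: set φ=345.85° → (κ,φ,ℓ)=(0.9866,345.85°,2.3371) → tip=(1.6419,-0.4139,0.7519)

1.642 -0.414 0.752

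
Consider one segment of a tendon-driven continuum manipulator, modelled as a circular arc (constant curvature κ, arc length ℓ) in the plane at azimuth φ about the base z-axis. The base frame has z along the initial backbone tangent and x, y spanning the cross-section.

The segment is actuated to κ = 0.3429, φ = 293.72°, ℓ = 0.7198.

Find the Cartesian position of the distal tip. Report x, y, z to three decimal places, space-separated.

0.036 -0.081 0.713

θ = κ·ℓ = 0.3429 × 0.7198 = 0.24682 rad
ρ = (1 − cos θ)/κ = (1 − 0.96969)/0.3429 = 0.08838
z = sin θ / κ = 0.24432/0.3429 = 0.71251
x = ρ cos φ = 0.08838 × cos(293.72°) = 0.03555
y = ρ sin φ = 0.08838 × sin(293.72°) = -0.08091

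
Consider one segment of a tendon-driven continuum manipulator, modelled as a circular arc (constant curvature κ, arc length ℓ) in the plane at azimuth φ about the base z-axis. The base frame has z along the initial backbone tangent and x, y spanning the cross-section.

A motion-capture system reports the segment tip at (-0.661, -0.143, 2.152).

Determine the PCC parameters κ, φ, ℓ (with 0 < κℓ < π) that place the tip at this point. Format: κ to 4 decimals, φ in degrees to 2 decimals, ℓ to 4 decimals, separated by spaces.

0.2658 192.21 2.2910

ρ = √(x²+y²) = √(-0.661² + -0.143²) = 0.67629
φ = atan2(y, x) mod 360° = atan2(-0.143, -0.661) = 192.2072°
|p|² = ρ² + z² = 0.67629² + 2.152² = 5.08847
κ = 2ρ / |p|² = 2×0.67629 / 5.08847 = 0.26581
θ = 2·atan2(ρ, z) = 2·atan2(0.67629, 2.152) = 0.60898 rad
ℓ = θ/κ = 0.60898/0.26581 = 2.29100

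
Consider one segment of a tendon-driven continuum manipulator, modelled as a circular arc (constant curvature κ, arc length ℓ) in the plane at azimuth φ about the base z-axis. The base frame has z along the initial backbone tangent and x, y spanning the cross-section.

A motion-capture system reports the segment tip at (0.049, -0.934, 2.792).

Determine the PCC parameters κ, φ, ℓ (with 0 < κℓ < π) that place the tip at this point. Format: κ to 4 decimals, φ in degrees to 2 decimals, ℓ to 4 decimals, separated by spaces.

0.2158 273.00 2.9964

ρ = √(x²+y²) = √(0.049² + -0.934²) = 0.93528
φ = atan2(y, x) mod 360° = atan2(-0.934, 0.049) = 273.0031°
|p|² = ρ² + z² = 0.93528² + 2.792² = 8.67002
κ = 2ρ / |p|² = 2×0.93528 / 8.67002 = 0.21575
θ = 2·atan2(ρ, z) = 2·atan2(0.93528, 2.792) = 0.64648 rad
ℓ = θ/κ = 0.64648/0.21575 = 2.99640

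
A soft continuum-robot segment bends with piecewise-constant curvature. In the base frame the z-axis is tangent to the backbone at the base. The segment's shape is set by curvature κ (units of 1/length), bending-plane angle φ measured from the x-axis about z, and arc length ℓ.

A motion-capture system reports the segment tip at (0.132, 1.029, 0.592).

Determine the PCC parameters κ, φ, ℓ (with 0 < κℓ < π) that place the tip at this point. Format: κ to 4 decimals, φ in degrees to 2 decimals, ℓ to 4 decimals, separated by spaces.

1.4543 82.69 1.4471

ρ = √(x²+y²) = √(0.132² + 1.029²) = 1.03743
φ = atan2(y, x) mod 360° = atan2(1.029, 0.132) = 82.6900°
|p|² = ρ² + z² = 1.03743² + 0.592² = 1.42673
κ = 2ρ / |p|² = 2×1.03743 / 1.42673 = 1.45428
θ = 2·atan2(ρ, z) = 2·atan2(1.03743, 0.592) = 2.10449 rad
ℓ = θ/κ = 2.10449/1.45428 = 1.44710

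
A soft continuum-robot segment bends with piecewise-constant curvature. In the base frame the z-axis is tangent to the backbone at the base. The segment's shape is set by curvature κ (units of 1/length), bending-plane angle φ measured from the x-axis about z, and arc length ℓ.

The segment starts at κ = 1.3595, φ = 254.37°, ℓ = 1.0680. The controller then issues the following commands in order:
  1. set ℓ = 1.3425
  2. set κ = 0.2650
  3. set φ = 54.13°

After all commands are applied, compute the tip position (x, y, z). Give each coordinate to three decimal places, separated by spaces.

initial: κ=1.3595, φ=254.37°, ℓ=1.0680
cmd 1: set ℓ=1.3425 → (κ,φ,ℓ)=(1.3595,254.37°,1.3425) → tip=(-0.2480,-0.8866,0.7119)
cmd 2: set κ=0.2650 → (κ,φ,ℓ)=(0.2650,254.37°,1.3425) → tip=(-0.0637,-0.2276,1.3144)
cmd 3: set φ=54.13° → (κ,φ,ℓ)=(0.2650,54.13°,1.3425) → tip=(0.1385,0.1915,1.3144)

0.138 0.191 1.314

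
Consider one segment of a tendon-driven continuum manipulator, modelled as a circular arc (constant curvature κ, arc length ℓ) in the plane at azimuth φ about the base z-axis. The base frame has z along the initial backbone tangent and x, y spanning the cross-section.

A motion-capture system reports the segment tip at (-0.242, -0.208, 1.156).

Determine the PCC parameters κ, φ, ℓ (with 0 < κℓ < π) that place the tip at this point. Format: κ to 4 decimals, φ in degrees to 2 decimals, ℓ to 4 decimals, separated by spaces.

0.4438 220.68 1.2139

ρ = √(x²+y²) = √(-0.242² + -0.208²) = 0.31910
φ = atan2(y, x) mod 360° = atan2(-0.208, -0.242) = 220.6792°
|p|² = ρ² + z² = 0.31910² + 1.156² = 1.43816
κ = 2ρ / |p|² = 2×0.31910 / 1.43816 = 0.44377
θ = 2·atan2(ρ, z) = 2·atan2(0.31910, 1.156) = 0.53867 rad
ℓ = θ/κ = 0.53867/0.44377 = 1.21386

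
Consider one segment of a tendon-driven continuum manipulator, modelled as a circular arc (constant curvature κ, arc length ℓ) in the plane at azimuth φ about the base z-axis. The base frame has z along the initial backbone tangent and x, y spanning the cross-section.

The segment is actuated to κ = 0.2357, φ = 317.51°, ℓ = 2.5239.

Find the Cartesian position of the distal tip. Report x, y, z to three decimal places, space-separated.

0.537 -0.492 2.378

θ = κ·ℓ = 0.2357 × 2.5239 = 0.59488 rad
ρ = (1 − cos θ)/κ = (1 − 0.82821)/0.2357 = 0.72883
z = sin θ / κ = 0.56041/0.2357 = 2.37765
x = ρ cos φ = 0.72883 × cos(317.51°) = 0.53744
y = ρ sin φ = 0.72883 × sin(317.51°) = -0.49230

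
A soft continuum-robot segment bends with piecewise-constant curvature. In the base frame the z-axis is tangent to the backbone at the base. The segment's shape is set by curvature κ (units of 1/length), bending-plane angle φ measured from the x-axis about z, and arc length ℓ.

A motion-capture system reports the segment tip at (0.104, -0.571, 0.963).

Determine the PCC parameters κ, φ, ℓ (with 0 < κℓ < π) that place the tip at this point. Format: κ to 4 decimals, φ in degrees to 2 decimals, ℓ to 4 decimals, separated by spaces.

ρ = √(x²+y²) = √(0.104² + -0.571²) = 0.58039
φ = atan2(y, x) mod 360° = atan2(-0.571, 0.104) = 280.3225°
|p|² = ρ² + z² = 0.58039² + 0.963² = 1.26423
κ = 2ρ / |p|² = 2×0.58039 / 1.26423 = 0.91818
θ = 2·atan2(ρ, z) = 2·atan2(0.58039, 0.963) = 1.08480 rad
ℓ = θ/κ = 1.08480/0.91818 = 1.18146

0.9182 280.32 1.1815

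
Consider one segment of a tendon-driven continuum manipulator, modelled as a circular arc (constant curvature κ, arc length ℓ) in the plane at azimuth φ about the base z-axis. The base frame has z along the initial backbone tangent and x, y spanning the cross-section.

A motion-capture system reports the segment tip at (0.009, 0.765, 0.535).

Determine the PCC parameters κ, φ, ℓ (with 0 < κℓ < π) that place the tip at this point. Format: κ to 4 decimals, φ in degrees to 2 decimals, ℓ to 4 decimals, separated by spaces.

ρ = √(x²+y²) = √(0.009² + 0.765²) = 0.76505
φ = atan2(y, x) mod 360° = atan2(0.765, 0.009) = 89.3260°
|p|² = ρ² + z² = 0.76505² + 0.535² = 0.87153
κ = 2ρ / |p|² = 2×0.76505 / 0.87153 = 1.75565
θ = 2·atan2(ρ, z) = 2·atan2(0.76505, 0.535) = 1.92108 rad
ℓ = θ/κ = 1.92108/1.75565 = 1.09423

1.7557 89.33 1.0942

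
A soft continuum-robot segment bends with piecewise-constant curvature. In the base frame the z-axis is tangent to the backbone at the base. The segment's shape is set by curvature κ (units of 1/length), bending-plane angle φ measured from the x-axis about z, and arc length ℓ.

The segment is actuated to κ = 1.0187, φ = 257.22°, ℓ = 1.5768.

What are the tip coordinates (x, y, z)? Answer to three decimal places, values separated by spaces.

-0.225 -0.991 0.981

θ = κ·ℓ = 1.0187 × 1.5768 = 1.60629 rad
ρ = (1 − cos θ)/κ = (1 − -0.03548)/1.0187 = 1.01647
z = sin θ / κ = 0.99937/1.0187 = 0.98103
x = ρ cos φ = 1.01647 × cos(257.22°) = -0.22485
y = ρ sin φ = 1.01647 × sin(257.22°) = -0.99129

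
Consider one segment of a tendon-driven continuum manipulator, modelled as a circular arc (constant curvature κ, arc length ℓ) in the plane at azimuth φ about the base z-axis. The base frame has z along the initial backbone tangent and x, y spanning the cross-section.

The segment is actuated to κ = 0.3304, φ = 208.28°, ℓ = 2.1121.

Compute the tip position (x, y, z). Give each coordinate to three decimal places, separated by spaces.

-0.623 -0.335 1.945

θ = κ·ℓ = 0.3304 × 2.1121 = 0.69784 rad
ρ = (1 − cos θ)/κ = (1 − 0.76623)/0.3304 = 0.70753
z = sin θ / κ = 0.64256/0.3304 = 1.94480
x = ρ cos φ = 0.70753 × cos(208.28°) = -0.62308
y = ρ sin φ = 0.70753 × sin(208.28°) = -0.33521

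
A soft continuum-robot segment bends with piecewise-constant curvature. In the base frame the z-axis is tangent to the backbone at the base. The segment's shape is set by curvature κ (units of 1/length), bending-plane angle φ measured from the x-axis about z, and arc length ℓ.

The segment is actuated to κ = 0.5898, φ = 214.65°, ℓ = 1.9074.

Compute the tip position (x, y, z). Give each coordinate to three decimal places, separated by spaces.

-0.793 -0.548 1.530

θ = κ·ℓ = 0.5898 × 1.9074 = 1.12498 rad
ρ = (1 − cos θ)/κ = (1 − 0.43119)/0.5898 = 0.96441
z = sin θ / κ = 0.90226/0.5898 = 1.52977
x = ρ cos φ = 0.96441 × cos(214.65°) = -0.79336
y = ρ sin φ = 0.96441 × sin(214.65°) = -0.54833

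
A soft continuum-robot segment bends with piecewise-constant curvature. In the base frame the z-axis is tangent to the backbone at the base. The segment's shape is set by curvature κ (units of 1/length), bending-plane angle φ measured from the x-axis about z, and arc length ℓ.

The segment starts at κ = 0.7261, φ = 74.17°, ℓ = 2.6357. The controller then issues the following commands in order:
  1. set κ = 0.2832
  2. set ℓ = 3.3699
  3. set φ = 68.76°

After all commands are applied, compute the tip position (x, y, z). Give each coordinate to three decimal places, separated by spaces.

initial: κ=0.7261, φ=74.17°, ℓ=2.6357
cmd 1: set κ=0.2832 → (κ,φ,ℓ)=(0.2832,74.17°,2.6357) → tip=(0.2561,0.9032,2.3977)
cmd 2: set ℓ=3.3699 → (κ,φ,ℓ)=(0.2832,74.17°,3.3699) → tip=(0.4063,1.4331,2.8811)
cmd 3: set φ=68.76° → (κ,φ,ℓ)=(0.2832,68.76°,3.3699) → tip=(0.5397,1.3884,2.8811)

0.540 1.388 2.881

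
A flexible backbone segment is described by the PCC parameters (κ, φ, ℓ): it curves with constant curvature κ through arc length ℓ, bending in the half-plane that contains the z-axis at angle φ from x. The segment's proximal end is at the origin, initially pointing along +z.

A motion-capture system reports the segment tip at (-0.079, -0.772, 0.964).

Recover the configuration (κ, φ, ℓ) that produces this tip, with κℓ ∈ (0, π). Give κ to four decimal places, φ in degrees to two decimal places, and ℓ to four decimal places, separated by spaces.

1.0134 264.16 1.3376

ρ = √(x²+y²) = √(-0.079² + -0.772²) = 0.77603
φ = atan2(y, x) mod 360° = atan2(-0.772, -0.079) = 264.1572°
|p|² = ρ² + z² = 0.77603² + 0.964² = 1.53152
κ = 2ρ / |p|² = 2×0.77603 / 1.53152 = 1.01341
θ = 2·atan2(ρ, z) = 2·atan2(0.77603, 0.964) = 1.35558 rad
ℓ = θ/κ = 1.35558/1.01341 = 1.33764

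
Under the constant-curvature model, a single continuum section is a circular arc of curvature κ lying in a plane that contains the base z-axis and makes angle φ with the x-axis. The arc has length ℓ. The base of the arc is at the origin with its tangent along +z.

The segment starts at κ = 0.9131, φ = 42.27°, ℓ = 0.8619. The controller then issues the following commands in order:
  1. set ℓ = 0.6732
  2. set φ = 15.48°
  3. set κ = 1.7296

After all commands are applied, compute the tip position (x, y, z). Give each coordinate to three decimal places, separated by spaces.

0.337 0.093 0.531

initial: κ=0.9131, φ=42.27°, ℓ=0.8619
cmd 1: set ℓ=0.6732 → (κ,φ,ℓ)=(0.9131,42.27°,0.6732) → tip=(0.1483,0.1348,0.6316)
cmd 2: set φ=15.48° → (κ,φ,ℓ)=(0.9131,15.48°,0.6732) → tip=(0.1932,0.0535,0.6316)
cmd 3: set κ=1.7296 → (κ,φ,ℓ)=(1.7296,15.48°,0.6732) → tip=(0.3369,0.0933,0.5311)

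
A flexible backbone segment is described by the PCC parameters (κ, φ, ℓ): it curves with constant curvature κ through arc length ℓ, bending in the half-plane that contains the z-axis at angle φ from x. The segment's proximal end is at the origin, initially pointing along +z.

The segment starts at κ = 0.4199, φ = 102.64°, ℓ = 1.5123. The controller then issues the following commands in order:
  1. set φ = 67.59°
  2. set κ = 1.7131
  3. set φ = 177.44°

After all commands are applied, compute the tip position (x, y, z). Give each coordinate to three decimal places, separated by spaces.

initial: κ=0.4199, φ=102.64°, ℓ=1.5123
cmd 1: set φ=67.59° → (κ,φ,ℓ)=(0.4199,67.59°,1.5123) → tip=(0.1770,0.4292,1.4127)
cmd 2: set κ=1.7131 → (κ,φ,ℓ)=(1.7131,67.59°,1.5123) → tip=(0.4122,0.9995,0.3055)
cmd 3: set φ=177.44° → (κ,φ,ℓ)=(1.7131,177.44°,1.5123) → tip=(-1.0800,0.0483,0.3055)

-1.080 0.048 0.306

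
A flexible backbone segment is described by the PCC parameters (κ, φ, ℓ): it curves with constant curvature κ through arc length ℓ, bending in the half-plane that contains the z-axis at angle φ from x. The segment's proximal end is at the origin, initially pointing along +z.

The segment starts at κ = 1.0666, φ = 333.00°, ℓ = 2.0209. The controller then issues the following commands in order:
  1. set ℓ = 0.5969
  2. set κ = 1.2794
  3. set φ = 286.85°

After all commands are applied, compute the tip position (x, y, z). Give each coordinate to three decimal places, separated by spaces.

0.063 -0.208 0.541

initial: κ=1.0666, φ=333.00°, ℓ=2.0209
cmd 1: set ℓ=0.5969 → (κ,φ,ℓ)=(1.0666,333.00°,0.5969) → tip=(0.1637,-0.0834,0.5574)
cmd 2: set κ=1.2794 → (κ,φ,ℓ)=(1.2794,333.00°,0.5969) → tip=(0.1934,-0.0985,0.5406)
cmd 3: set φ=286.85° → (κ,φ,ℓ)=(1.2794,286.85°,0.5969) → tip=(0.0629,-0.2077,0.5406)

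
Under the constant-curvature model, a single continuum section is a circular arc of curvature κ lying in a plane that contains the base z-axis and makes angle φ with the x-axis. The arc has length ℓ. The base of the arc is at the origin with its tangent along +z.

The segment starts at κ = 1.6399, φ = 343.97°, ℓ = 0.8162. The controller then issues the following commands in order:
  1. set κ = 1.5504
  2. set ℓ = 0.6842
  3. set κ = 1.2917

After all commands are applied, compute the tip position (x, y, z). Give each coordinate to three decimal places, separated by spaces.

initial: κ=1.6399, φ=343.97°, ℓ=0.8162
cmd 1: set κ=1.5504 → (κ,φ,ℓ)=(1.5504,343.97°,0.8162) → tip=(0.4335,-0.1246,0.6152)
cmd 2: set ℓ=0.6842 → (κ,φ,ℓ)=(1.5504,343.97°,0.6842) → tip=(0.3173,-0.0912,0.5629)
cmd 3: set κ=1.2917 → (κ,φ,ℓ)=(1.2917,343.97°,0.6842) → tip=(0.2722,-0.0782,0.5985)

0.272 -0.078 0.599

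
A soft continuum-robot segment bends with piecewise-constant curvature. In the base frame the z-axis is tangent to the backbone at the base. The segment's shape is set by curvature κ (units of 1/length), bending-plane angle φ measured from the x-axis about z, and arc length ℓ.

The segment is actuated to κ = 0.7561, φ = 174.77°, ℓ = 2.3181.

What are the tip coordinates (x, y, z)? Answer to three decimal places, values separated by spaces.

-1.555 0.142 1.301

θ = κ·ℓ = 0.7561 × 2.3181 = 1.75272 rad
ρ = (1 − cos θ)/κ = (1 − -0.18092)/0.7561 = 1.56185
z = sin θ / κ = 0.98350/0.7561 = 1.30075
x = ρ cos φ = 1.56185 × cos(174.77°) = -1.55535
y = ρ sin φ = 1.56185 × sin(174.77°) = 0.14237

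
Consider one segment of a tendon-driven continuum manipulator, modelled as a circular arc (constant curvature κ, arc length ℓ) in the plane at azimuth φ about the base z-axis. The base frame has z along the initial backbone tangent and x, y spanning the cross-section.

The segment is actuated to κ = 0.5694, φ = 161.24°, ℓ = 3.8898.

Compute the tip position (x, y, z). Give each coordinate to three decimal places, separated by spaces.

θ = κ·ℓ = 0.5694 × 3.8898 = 2.21485 rad
ρ = (1 − cos θ)/κ = (1 − -0.60044)/0.5694 = 2.81075
z = sin θ / κ = 0.79967/0.5694 = 1.40440
x = ρ cos φ = 2.81075 × cos(161.24°) = -2.66143
y = ρ sin φ = 2.81075 × sin(161.24°) = 0.90395

-2.661 0.904 1.404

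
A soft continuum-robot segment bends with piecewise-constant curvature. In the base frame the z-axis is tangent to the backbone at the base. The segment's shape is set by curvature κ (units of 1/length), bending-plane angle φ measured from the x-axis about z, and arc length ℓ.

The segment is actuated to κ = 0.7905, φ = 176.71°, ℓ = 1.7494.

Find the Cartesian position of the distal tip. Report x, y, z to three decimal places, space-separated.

-1.027 0.059 1.243

θ = κ·ℓ = 0.7905 × 1.7494 = 1.38290 rad
ρ = (1 − cos θ)/κ = (1 − 0.18679)/0.7905 = 1.02873
z = sin θ / κ = 0.98240/0.7905 = 1.24276
x = ρ cos φ = 1.02873 × cos(176.71°) = -1.02703
y = ρ sin φ = 1.02873 × sin(176.71°) = 0.05904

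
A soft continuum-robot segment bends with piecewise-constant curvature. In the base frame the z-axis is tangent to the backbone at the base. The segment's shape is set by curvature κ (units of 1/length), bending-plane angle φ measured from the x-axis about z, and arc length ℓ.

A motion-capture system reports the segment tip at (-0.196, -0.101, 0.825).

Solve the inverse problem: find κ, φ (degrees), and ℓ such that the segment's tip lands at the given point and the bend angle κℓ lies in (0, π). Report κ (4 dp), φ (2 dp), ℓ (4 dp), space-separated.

ρ = √(x²+y²) = √(-0.196² + -0.101²) = 0.22049
φ = atan2(y, x) mod 360° = atan2(-0.101, -0.196) = 207.2623°
|p|² = ρ² + z² = 0.22049² + 0.825² = 0.72924
κ = 2ρ / |p|² = 2×0.22049 / 0.72924 = 0.60472
θ = 2·atan2(ρ, z) = 2·atan2(0.22049, 0.825) = 0.52232 rad
ℓ = θ/κ = 0.52232/0.60472 = 0.86374

0.6047 207.26 0.8637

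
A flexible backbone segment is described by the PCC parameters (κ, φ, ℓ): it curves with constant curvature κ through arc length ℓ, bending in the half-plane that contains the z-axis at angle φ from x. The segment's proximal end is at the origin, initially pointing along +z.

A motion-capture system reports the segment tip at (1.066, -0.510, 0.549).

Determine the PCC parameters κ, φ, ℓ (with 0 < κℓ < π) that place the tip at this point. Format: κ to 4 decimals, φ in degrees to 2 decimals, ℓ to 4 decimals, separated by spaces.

1.3920 334.43 1.6320

ρ = √(x²+y²) = √(1.066² + -0.510²) = 1.18172
φ = atan2(y, x) mod 360° = atan2(-0.510, 1.066) = 334.4324°
|p|² = ρ² + z² = 1.18172² + 0.549² = 1.69786
κ = 2ρ / |p|² = 2×1.18172 / 1.69786 = 1.39201
θ = 2·atan2(ρ, z) = 2·atan2(1.18172, 0.549) = 2.27177 rad
ℓ = θ/κ = 2.27177/1.39201 = 1.63201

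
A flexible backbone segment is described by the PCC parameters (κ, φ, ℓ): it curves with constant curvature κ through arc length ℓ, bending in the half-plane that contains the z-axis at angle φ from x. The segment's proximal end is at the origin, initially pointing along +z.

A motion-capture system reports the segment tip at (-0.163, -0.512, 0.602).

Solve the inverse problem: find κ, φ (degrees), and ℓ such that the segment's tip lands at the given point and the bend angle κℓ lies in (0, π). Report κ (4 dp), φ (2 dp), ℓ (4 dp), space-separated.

ρ = √(x²+y²) = √(-0.163² + -0.512²) = 0.53732
φ = atan2(y, x) mod 360° = atan2(-0.512, -0.163) = 252.3406°
|p|² = ρ² + z² = 0.53732² + 0.602² = 0.65112
κ = 2ρ / |p|² = 2×0.53732 / 0.65112 = 1.65046
θ = 2·atan2(ρ, z) = 2·atan2(0.53732, 0.602) = 1.45738 rad
ℓ = θ/κ = 1.45738/1.65046 = 0.88301

1.6505 252.34 0.8830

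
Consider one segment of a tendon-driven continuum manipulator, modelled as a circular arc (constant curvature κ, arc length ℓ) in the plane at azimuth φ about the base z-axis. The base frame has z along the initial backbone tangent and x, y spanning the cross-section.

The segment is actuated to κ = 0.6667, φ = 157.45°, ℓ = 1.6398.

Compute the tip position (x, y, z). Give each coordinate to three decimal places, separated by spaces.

-0.749 0.311 1.332

θ = κ·ℓ = 0.6667 × 1.6398 = 1.09325 rad
ρ = (1 − cos θ)/κ = (1 − 0.45960)/0.6667 = 0.81056
z = sin θ / κ = 0.88813/0.6667 = 1.33212
x = ρ cos φ = 0.81056 × cos(157.45°) = -0.74859
y = ρ sin φ = 0.81056 × sin(157.45°) = 0.31084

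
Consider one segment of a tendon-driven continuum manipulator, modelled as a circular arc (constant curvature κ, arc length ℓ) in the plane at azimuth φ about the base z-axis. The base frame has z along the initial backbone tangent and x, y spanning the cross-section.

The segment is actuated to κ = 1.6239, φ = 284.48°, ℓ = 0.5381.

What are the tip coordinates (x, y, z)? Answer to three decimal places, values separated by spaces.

θ = κ·ℓ = 1.6239 × 0.5381 = 0.87382 rad
ρ = (1 − cos θ)/κ = (1 − 0.64190)/1.6239 = 0.22052
z = sin θ / κ = 0.76679/1.6239 = 0.47219
x = ρ cos φ = 0.22052 × cos(284.48°) = 0.05514
y = ρ sin φ = 0.22052 × sin(284.48°) = -0.21351

0.055 -0.214 0.472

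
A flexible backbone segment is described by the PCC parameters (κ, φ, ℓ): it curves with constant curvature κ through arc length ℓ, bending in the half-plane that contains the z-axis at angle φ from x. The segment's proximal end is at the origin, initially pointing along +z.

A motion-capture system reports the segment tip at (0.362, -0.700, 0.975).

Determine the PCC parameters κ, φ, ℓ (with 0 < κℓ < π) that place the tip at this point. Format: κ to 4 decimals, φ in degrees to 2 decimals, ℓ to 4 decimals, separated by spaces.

ρ = √(x²+y²) = √(0.362² + -0.700²) = 0.78806
φ = atan2(y, x) mod 360° = atan2(-0.700, 0.362) = 297.3454°
|p|² = ρ² + z² = 0.78806² + 0.975² = 1.57167
κ = 2ρ / |p|² = 2×0.78806 / 1.57167 = 1.00284
θ = 2·atan2(ρ, z) = 2·atan2(0.78806, 0.975) = 1.35953 rad
ℓ = θ/κ = 1.35953/1.00284 = 1.35568

1.0028 297.35 1.3557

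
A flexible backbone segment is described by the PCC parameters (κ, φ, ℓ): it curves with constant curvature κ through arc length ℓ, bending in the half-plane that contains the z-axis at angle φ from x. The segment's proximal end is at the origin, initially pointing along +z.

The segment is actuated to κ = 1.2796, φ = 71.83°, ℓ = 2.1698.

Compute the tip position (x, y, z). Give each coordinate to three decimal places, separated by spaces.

0.471 1.436 0.279

θ = κ·ℓ = 1.2796 × 2.1698 = 2.77648 rad
ρ = (1 − cos θ)/κ = (1 − -0.93408)/1.2796 = 1.51147
z = sin θ / κ = 0.35706/1.2796 = 0.27904
x = ρ cos φ = 1.51147 × cos(71.83°) = 0.47133
y = ρ sin φ = 1.51147 × sin(71.83°) = 1.43611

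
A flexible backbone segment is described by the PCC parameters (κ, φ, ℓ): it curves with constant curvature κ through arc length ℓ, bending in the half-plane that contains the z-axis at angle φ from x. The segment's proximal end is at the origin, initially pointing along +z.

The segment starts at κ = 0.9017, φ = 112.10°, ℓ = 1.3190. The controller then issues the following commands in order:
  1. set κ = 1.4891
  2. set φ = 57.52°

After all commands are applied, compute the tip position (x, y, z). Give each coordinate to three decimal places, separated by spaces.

initial: κ=0.9017, φ=112.10°, ℓ=1.3190
cmd 1: set κ=1.4891 → (κ,φ,ℓ)=(1.4891,112.10°,1.3190) → tip=(-0.3495,0.8607,0.6203)
cmd 2: set φ=57.52° → (κ,φ,ℓ)=(1.4891,57.52°,1.3190) → tip=(0.4988,0.7836,0.6203)

0.499 0.784 0.620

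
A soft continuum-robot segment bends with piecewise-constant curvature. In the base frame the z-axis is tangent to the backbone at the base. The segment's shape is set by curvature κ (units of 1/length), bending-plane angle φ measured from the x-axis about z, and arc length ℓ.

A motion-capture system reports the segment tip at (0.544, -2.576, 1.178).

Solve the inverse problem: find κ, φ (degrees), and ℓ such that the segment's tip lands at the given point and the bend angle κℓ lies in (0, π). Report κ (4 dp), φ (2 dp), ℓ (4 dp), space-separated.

ρ = √(x²+y²) = √(0.544² + -2.576²) = 2.63281
φ = atan2(y, x) mod 360° = atan2(-2.576, 0.544) = 281.9245°
|p|² = ρ² + z² = 2.63281² + 1.178² = 8.31940
κ = 2ρ / |p|² = 2×2.63281 / 8.31940 = 0.63293
θ = 2·atan2(ρ, z) = 2·atan2(2.63281, 1.178) = 2.30016 rad
ℓ = θ/κ = 2.30016/0.63293 = 3.63413

0.6329 281.92 3.6341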